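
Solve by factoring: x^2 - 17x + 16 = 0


We need two numbers that multiply to 16 and add to -17.
Those numbers are -1 and -16 (since (-1) * (-16) = 16 and (-1) + (-16) = -17).
So x^2 - 17x + 16 = (x - 1)(x - 16) = 0
Setting each factor to zero: x = 1 or x = 16

x = 1, x = 16


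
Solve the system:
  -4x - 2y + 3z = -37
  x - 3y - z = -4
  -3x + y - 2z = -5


Using Cramer's rule. Expand each determinant along the first row.
D  = (-4)*[(-3)*(-2) - (-1)*1] - (-2)*[1*(-2) - (-1)*(-3)] + 3*[1*1 - (-3)*(-3)]
  = (-4)*(7) - (-2)*(-5) + 3*(-8) = -62
Dx = (-37)*[(-3)*(-2) - (-1)*1] - (-2)*[(-4)*(-2) - (-1)*(-5)] + 3*[(-4)*1 - (-3)*(-5)]
  = (-37)*(7) - (-2)*(3) + 3*(-19) = -310
Dy = (-4)*[(-4)*(-2) - (-1)*(-5)] - (-37)*[1*(-2) - (-1)*(-3)] + 3*[1*(-5) - (-4)*(-3)]
  = (-4)*(3) - (-37)*(-5) + 3*(-17) = -248
Dz = (-4)*[(-3)*(-5) - (-4)*1] - (-2)*[1*(-5) - (-4)*(-3)] + (-37)*[1*1 - (-3)*(-3)]
  = (-4)*(19) - (-2)*(-17) + (-37)*(-8) = 186
x = Dx/D = -310/-62 = 5, y = Dy/D = -248/-62 = 4, z = Dz/D = 186/-62 = -3
Check eq1: (-4)(5) + (-2)(4) + (3)(-3) = -37 = -37 ✓
Check eq2: (1)(5) + (-3)(4) + (-1)(-3) = -4 = -4 ✓
Check eq3: (-3)(5) + (1)(4) + (-2)(-3) = -5 = -5 ✓

x = 5, y = 4, z = -3


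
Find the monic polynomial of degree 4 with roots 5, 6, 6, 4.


A monic polynomial with roots 5, 6, 6, 4 is:
p(x) = (x - 5)(x - 6)(x - 6)(x - 4)
After multiplying by (x - 5): x - 5
After multiplying by (x - 6): x^2 - 11x + 30
After multiplying by (x - 6): x^3 - 17x^2 + 96x - 180
After multiplying by (x - 4): x^4 - 21x^3 + 164x^2 - 564x + 720

x^4 - 21x^3 + 164x^2 - 564x + 720


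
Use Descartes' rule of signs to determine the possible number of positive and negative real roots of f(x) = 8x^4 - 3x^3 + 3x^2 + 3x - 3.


Descartes' rule of signs:

For positive roots, count sign changes in f(x) = 8x^4 - 3x^3 + 3x^2 + 3x - 3:
Signs of coefficients: +, -, +, +, -
Number of sign changes: 3
Possible positive real roots: 3, 1

For negative roots, examine f(-x) = 8x^4 + 3x^3 + 3x^2 - 3x - 3:
Signs of coefficients: +, +, +, -, -
Number of sign changes: 1
Possible negative real roots: 1

Positive roots: 3 or 1; Negative roots: 1


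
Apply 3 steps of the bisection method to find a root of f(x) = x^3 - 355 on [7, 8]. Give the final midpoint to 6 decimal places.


f(x) = x^3 - 355
f(7) = -12 < 0
f(8) = 157 > 0

Step 1: midpoint = (7.000000 + 8.000000)/2 = 7.500000
  f(7.500000) = 66.875000
  f(mid) > 0, so root is in [7.000000, 7.500000]

Step 2: midpoint = (7.000000 + 7.500000)/2 = 7.250000
  f(7.250000) = 26.078125
  f(mid) > 0, so root is in [7.000000, 7.250000]

Step 3: midpoint = (7.000000 + 7.250000)/2 = 7.125000
  f(7.125000) = 6.705078
  f(mid) > 0, so root is in [7.000000, 7.125000]

midpoint = 7.125000


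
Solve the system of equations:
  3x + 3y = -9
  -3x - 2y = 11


Using Cramer's rule:
Determinant D = (3)(-2) - (-3)(3) = -6 + 9 = 3
Dx = (-9)(-2) - (11)(3) = 18 - 33 = -15
Dy = (3)(11) - (-3)(-9) = 33 - 27 = 6
x = Dx/D = -15/3 = -5
y = Dy/D = 6/3 = 2

x = -5, y = 2


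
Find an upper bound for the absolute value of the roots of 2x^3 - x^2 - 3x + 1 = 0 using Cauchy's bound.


Cauchy's bound: all roots r satisfy |r| <= 1 + max(|a_i/a_n|) for i = 0,...,n-1
where a_n is the leading coefficient.

Coefficients: [2, -1, -3, 1]
Leading coefficient a_n = 2
Ratios |a_i/a_n|: 1/2, 3/2, 1/2
Maximum ratio: 3/2
Cauchy's bound: |r| <= 1 + 3/2 = 5/2

Upper bound = 5/2


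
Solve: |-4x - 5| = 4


An absolute value equation |expr| = 4 gives two cases:
Case 1: -4x - 5 = 4
  -4x = 9, so x = -9/4
Case 2: -4x - 5 = -4
  -4x = 1, so x = -1/4

x = -9/4, x = -1/4


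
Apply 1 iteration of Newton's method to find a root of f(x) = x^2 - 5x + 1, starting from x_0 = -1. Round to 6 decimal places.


Newton's method: x_(n+1) = x_n - f(x_n)/f'(x_n)
f(x) = x^2 - 5x + 1
f'(x) = 2x - 5

Iteration 1:
  f(-1.000000) = 7.000000
  f'(-1.000000) = -7.000000
  x_1 = -1.000000 - (7.000000)/(-7.000000) = 0.000000

x_1 = 0.000000


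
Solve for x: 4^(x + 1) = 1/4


Express both sides with the same base.
1/4 = 4^(-1)
Since the bases match, equate exponents: x + 1 = -1
So x = -1 - (1) = -2

x = -2


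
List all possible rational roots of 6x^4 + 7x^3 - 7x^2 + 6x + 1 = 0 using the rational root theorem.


Rational root theorem: possible roots are ±p/q where:
  p divides the constant term (1): p ∈ {1}
  q divides the leading coefficient (6): q ∈ {1, 2, 3, 6}

All possible rational roots: -1, -1/2, -1/3, -1/6, 1/6, 1/3, 1/2, 1

-1, -1/2, -1/3, -1/6, 1/6, 1/3, 1/2, 1


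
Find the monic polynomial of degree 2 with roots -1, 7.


A monic polynomial with roots -1, 7 is:
p(x) = (x + 1)(x - 7)
After multiplying by (x + 1): x + 1
After multiplying by (x - 7): x^2 - 6x - 7

x^2 - 6x - 7


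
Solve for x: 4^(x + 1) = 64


Express both sides with the same base.
64 = 4^3
Since the bases match, equate exponents: x + 1 = 3
So x = 3 - (1) = 2

x = 2


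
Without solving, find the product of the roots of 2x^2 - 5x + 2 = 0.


By Vieta's formulas for ax^2 + bx + c = 0:
  Sum of roots = -b/a
  Product of roots = c/a

Here a = 2, b = -5, c = 2
Sum = -(-5)/2 = 5/2
Product = 2/2 = 1

Product = 1


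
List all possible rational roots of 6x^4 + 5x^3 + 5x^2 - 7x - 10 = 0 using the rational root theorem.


Rational root theorem: possible roots are ±p/q where:
  p divides the constant term (-10): p ∈ {1, 2, 5, 10}
  q divides the leading coefficient (6): q ∈ {1, 2, 3, 6}

All possible rational roots: -10, -5, -10/3, -5/2, -2, -5/3, -1, -5/6, -2/3, -1/2, -1/3, -1/6, 1/6, 1/3, 1/2, 2/3, 5/6, 1, 5/3, 2, 5/2, 10/3, 5, 10

-10, -5, -10/3, -5/2, -2, -5/3, -1, -5/6, -2/3, -1/2, -1/3, -1/6, 1/6, 1/3, 1/2, 2/3, 5/6, 1, 5/3, 2, 5/2, 10/3, 5, 10


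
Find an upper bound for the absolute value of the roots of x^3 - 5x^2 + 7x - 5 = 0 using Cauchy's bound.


Cauchy's bound: all roots r satisfy |r| <= 1 + max(|a_i/a_n|) for i = 0,...,n-1
where a_n is the leading coefficient.

Coefficients: [1, -5, 7, -5]
Leading coefficient a_n = 1
Ratios |a_i/a_n|: 5, 7, 5
Maximum ratio: 7
Cauchy's bound: |r| <= 1 + 7 = 8

Upper bound = 8


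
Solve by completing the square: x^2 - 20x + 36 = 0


Start: x^2 - 20x + 36 = 0
Move constant: x^2 - 20x = -36
Half of -20 is -10, squared is 100
Add 100 to both sides: x^2 - 20x + 100 = 64
(x - 10)^2 = 64
x - 10 = ±8
x = 10 + 8 = 18 or x = 10 - 8 = 2

x = 2, x = 18


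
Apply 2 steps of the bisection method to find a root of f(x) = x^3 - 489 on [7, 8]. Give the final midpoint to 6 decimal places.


f(x) = x^3 - 489
f(7) = -146 < 0
f(8) = 23 > 0

Step 1: midpoint = (7.000000 + 8.000000)/2 = 7.500000
  f(7.500000) = -67.125000
  f(mid) < 0, so root is in [7.500000, 8.000000]

Step 2: midpoint = (7.500000 + 8.000000)/2 = 7.750000
  f(7.750000) = -23.515625
  f(mid) < 0, so root is in [7.750000, 8.000000]

midpoint = 7.750000


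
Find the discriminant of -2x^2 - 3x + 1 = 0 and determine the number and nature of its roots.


For ax^2 + bx + c = 0, discriminant D = b^2 - 4ac
Here a = -2, b = -3, c = 1
D = (-3)^2 - 4(-2)(1) = 9 + 8 = 17

D = 17 > 0 but not a perfect square
The equation has 2 distinct real irrational roots.

Discriminant = 17, 2 distinct real irrational roots


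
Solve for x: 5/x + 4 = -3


Subtract 4 from both sides: 5/x = -7
Multiply both sides by x: 5 = -7 * x
Divide by -7: x = -5/7

x = -5/7


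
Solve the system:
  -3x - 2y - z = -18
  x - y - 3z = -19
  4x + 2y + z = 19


Using Cramer's rule. Expand each determinant along the first row.
D  = (-3)*[(-1)*1 - (-3)*2] - (-2)*[1*1 - (-3)*4] + (-1)*[1*2 - (-1)*4]
  = (-3)*(5) - (-2)*(13) + (-1)*(6) = 5
Dx = (-18)*[(-1)*1 - (-3)*2] - (-2)*[(-19)*1 - (-3)*19] + (-1)*[(-19)*2 - (-1)*19]
  = (-18)*(5) - (-2)*(38) + (-1)*(-19) = 5
Dy = (-3)*[(-19)*1 - (-3)*19] - (-18)*[1*1 - (-3)*4] + (-1)*[1*19 - (-19)*4]
  = (-3)*(38) - (-18)*(13) + (-1)*(95) = 25
Dz = (-3)*[(-1)*19 - (-19)*2] - (-2)*[1*19 - (-19)*4] + (-18)*[1*2 - (-1)*4]
  = (-3)*(19) - (-2)*(95) + (-18)*(6) = 25
x = Dx/D = 5/5 = 1, y = Dy/D = 25/5 = 5, z = Dz/D = 25/5 = 5
Check eq1: (-3)(1) + (-2)(5) + (-1)(5) = -18 = -18 ✓
Check eq2: (1)(1) + (-1)(5) + (-3)(5) = -19 = -19 ✓
Check eq3: (4)(1) + (2)(5) + (1)(5) = 19 = 19 ✓

x = 1, y = 5, z = 5


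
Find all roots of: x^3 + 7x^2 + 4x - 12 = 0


Let p(x) = x^3 + 7x^2 + 4x - 12. By the rational root theorem (leading coefficient 1), any rational root is an integer divisor of 12: try ±1, ±2, ... in turn.
Test x = 1: value = 0 ✓, so (x - 1) is a factor.
Synthetic division by (x - 1): bring down 1; 1(1) + 7 = 8; 8(1) + 4 = 12; 12(1) - 12 = 0 → quotient x^2 + 8x + 12, remainder 0.
Solve the quadratic x^2 + 8x + 12 = 0: discriminant = 8^2 - 4(1)(12) = 64 - 48 = 16.
sqrt(16) = 4, so x = (-8 ± 4)/2: x = -2 or x = -6.
Collecting all roots found:

x = -6, x = -2, x = 1


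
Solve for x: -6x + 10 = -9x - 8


Starting with: -6x + 10 = -9x - 8
Move all x terms to left: (-6 + 9)x = -8 - 10
Simplify: 3x = -18
Divide both sides by 3: x = -6

x = -6


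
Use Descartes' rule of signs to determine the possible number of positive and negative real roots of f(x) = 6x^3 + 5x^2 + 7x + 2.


Descartes' rule of signs:

For positive roots, count sign changes in f(x) = 6x^3 + 5x^2 + 7x + 2:
Signs of coefficients: +, +, +, +
Number of sign changes: 0
Possible positive real roots: 0

For negative roots, examine f(-x) = -6x^3 + 5x^2 - 7x + 2:
Signs of coefficients: -, +, -, +
Number of sign changes: 3
Possible negative real roots: 3, 1

Positive roots: 0; Negative roots: 3 or 1


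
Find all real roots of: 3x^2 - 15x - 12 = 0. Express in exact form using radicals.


Using the quadratic formula: x = (-b ± sqrt(b^2 - 4ac)) / (2a)
Here a = 3, b = -15, c = -12
Discriminant = b^2 - 4ac = (-15)^2 - 4(3)(-12) = 225 + 144 = 369
Since discriminant = 369 > 0, there are two real roots.
x = (15 ± 3*sqrt(41)) / 6
Simplifying: x = (5 ± sqrt(41)) / 2
Numerically: x ≈ 5.7016 or x ≈ -0.7016

x = (5 + sqrt(41)) / 2 or x = (5 - sqrt(41)) / 2


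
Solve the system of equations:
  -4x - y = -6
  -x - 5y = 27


Using Cramer's rule:
Determinant D = (-4)(-5) - (-1)(-1) = 20 - 1 = 19
Dx = (-6)(-5) - (27)(-1) = 30 + 27 = 57
Dy = (-4)(27) - (-1)(-6) = -108 - 6 = -114
x = Dx/D = 57/19 = 3
y = Dy/D = -114/19 = -6

x = 3, y = -6


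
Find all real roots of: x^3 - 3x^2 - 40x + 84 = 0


Let p(x) = x^3 - 3x^2 - 40x + 84. By the rational root theorem (leading coefficient 1), any rational root is an integer divisor of 84: try ±1, ±2, ... in turn.
Test x = 1: value = 42 ≠ 0.
Test x = -1: value = 120 ≠ 0.
Test x = 2: value = 0 ✓, so (x - 2) is a factor.
Synthetic division by (x - 2): bring down 1; 1(2) - 3 = -1; (-1)(2) - 40 = -42; (-42)(2) + 84 = 0 → quotient x^2 - x - 42, remainder 0.
Solve the quadratic x^2 - x - 42 = 0: discriminant = (-1)^2 - 4(1)(-42) = 1 + 168 = 169.
sqrt(169) = 13, so x = (1 ± 13)/2: x = 7 or x = -6.

x = -6, x = 2, x = 7


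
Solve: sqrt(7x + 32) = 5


Square both sides: 7x + 32 = 5^2 = 25
7x = 25 - 32 = -7
x = -1
Check: sqrt(7*(-1) + 32) = sqrt(25) = 5 ✓

x = -1


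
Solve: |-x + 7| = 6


An absolute value equation |expr| = 6 gives two cases:
Case 1: -x + 7 = 6
  -x = -1, so x = 1
Case 2: -x + 7 = -6
  -x = -13, so x = 13

x = 1, x = 13


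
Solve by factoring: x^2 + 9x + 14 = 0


We need two numbers that multiply to 14 and add to 9.
Those numbers are 7 and 2 (since 7 * 2 = 14 and 7 + 2 = 9).
So x^2 + 9x + 14 = (x + 7)(x + 2) = 0
Setting each factor to zero: x = -7 or x = -2

x = -7, x = -2


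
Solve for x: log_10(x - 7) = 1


Convert to exponential form: x - 7 = 10^1 = 10
x = 10 + 7 = 17
Check: log_10(17 - 7) = log_10(10) = log_10(10) = 1 ✓

x = 17


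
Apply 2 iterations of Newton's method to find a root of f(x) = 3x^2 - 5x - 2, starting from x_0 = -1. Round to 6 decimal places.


Newton's method: x_(n+1) = x_n - f(x_n)/f'(x_n)
f(x) = 3x^2 - 5x - 2
f'(x) = 6x - 5

Iteration 1:
  f(-1.000000) = 6.000000
  f'(-1.000000) = -11.000000
  x_1 = -1.000000 - (6.000000)/(-11.000000) = -0.454545

Iteration 2:
  f(-0.454545) = 0.892562
  f'(-0.454545) = -7.727273
  x_2 = -0.454545 - (0.892562)/(-7.727273) = -0.339037

x_2 = -0.339037


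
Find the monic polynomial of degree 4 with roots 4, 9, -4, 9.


A monic polynomial with roots 4, 9, -4, 9 is:
p(x) = (x - 4)(x - 9)(x + 4)(x - 9)
After multiplying by (x - 4): x - 4
After multiplying by (x - 9): x^2 - 13x + 36
After multiplying by (x + 4): x^3 - 9x^2 - 16x + 144
After multiplying by (x - 9): x^4 - 18x^3 + 65x^2 + 288x - 1296

x^4 - 18x^3 + 65x^2 + 288x - 1296


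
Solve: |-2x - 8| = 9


An absolute value equation |expr| = 9 gives two cases:
Case 1: -2x - 8 = 9
  -2x = 17, so x = -17/2
Case 2: -2x - 8 = -9
  -2x = -1, so x = 1/2

x = -17/2, x = 1/2


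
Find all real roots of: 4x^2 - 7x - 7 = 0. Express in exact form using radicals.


Using the quadratic formula: x = (-b ± sqrt(b^2 - 4ac)) / (2a)
Here a = 4, b = -7, c = -7
Discriminant = b^2 - 4ac = (-7)^2 - 4(4)(-7) = 49 + 112 = 161
Since discriminant = 161 > 0, there are two real roots.
x = (7 ± sqrt(161)) / 8
Numerically: x ≈ 2.4611 or x ≈ -0.7111

x = (7 + sqrt(161)) / 8 or x = (7 - sqrt(161)) / 8


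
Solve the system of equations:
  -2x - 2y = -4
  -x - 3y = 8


Using Cramer's rule:
Determinant D = (-2)(-3) - (-1)(-2) = 6 - 2 = 4
Dx = (-4)(-3) - (8)(-2) = 12 + 16 = 28
Dy = (-2)(8) - (-1)(-4) = -16 - 4 = -20
x = Dx/D = 28/4 = 7
y = Dy/D = -20/4 = -5

x = 7, y = -5


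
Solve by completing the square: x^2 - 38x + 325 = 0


Start: x^2 - 38x + 325 = 0
Move constant: x^2 - 38x = -325
Half of -38 is -19, squared is 361
Add 361 to both sides: x^2 - 38x + 361 = 36
(x - 19)^2 = 36
x - 19 = ±6
x = 19 + 6 = 25 or x = 19 - 6 = 13

x = 13, x = 25


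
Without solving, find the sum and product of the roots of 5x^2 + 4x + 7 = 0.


By Vieta's formulas for ax^2 + bx + c = 0:
  Sum of roots = -b/a
  Product of roots = c/a

Here a = 5, b = 4, c = 7
Sum = -(4)/5 = -4/5
Product = 7/5 = 7/5

Sum = -4/5, Product = 7/5


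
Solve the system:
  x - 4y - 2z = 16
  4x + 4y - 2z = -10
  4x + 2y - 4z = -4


Using Cramer's rule. Expand each determinant along the first row.
D  = 1*[4*(-4) - (-2)*2] - (-4)*[4*(-4) - (-2)*4] + (-2)*[4*2 - 4*4]
  = 1*(-12) - (-4)*(-8) + (-2)*(-8) = -28
Dx = 16*[4*(-4) - (-2)*2] - (-4)*[(-10)*(-4) - (-2)*(-4)] + (-2)*[(-10)*2 - 4*(-4)]
  = 16*(-12) - (-4)*(32) + (-2)*(-4) = -56
Dy = 1*[(-10)*(-4) - (-2)*(-4)] - 16*[4*(-4) - (-2)*4] + (-2)*[4*(-4) - (-10)*4]
  = 1*(32) - 16*(-8) + (-2)*(24) = 112
Dz = 1*[4*(-4) - (-10)*2] - (-4)*[4*(-4) - (-10)*4] + 16*[4*2 - 4*4]
  = 1*(4) - (-4)*(24) + 16*(-8) = -28
x = Dx/D = -56/-28 = 2, y = Dy/D = 112/-28 = -4, z = Dz/D = -28/-28 = 1
Check eq1: (1)(2) + (-4)(-4) + (-2)(1) = 16 = 16 ✓
Check eq2: (4)(2) + (4)(-4) + (-2)(1) = -10 = -10 ✓
Check eq3: (4)(2) + (2)(-4) + (-4)(1) = -4 = -4 ✓

x = 2, y = -4, z = 1


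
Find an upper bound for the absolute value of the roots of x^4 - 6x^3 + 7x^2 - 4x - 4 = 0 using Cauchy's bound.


Cauchy's bound: all roots r satisfy |r| <= 1 + max(|a_i/a_n|) for i = 0,...,n-1
where a_n is the leading coefficient.

Coefficients: [1, -6, 7, -4, -4]
Leading coefficient a_n = 1
Ratios |a_i/a_n|: 6, 7, 4, 4
Maximum ratio: 7
Cauchy's bound: |r| <= 1 + 7 = 8

Upper bound = 8


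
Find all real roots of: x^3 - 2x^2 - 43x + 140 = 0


Let p(x) = x^3 - 2x^2 - 43x + 140. By the rational root theorem (leading coefficient 1), any rational root is an integer divisor of 140: try ±1, ±2, ... in turn.
Test x = 1: value = 96 ≠ 0.
Test x = -1: value = 180 ≠ 0.
Test x = 2: value = 54 ≠ 0.
Test x = -2: value = 210 ≠ 0.
Test x = 4: value = 0 ✓, so (x - 4) is a factor.
Synthetic division by (x - 4): bring down 1; 1(4) - 2 = 2; 2(4) - 43 = -35; (-35)(4) + 140 = 0 → quotient x^2 + 2x - 35, remainder 0.
Solve the quadratic x^2 + 2x - 35 = 0: discriminant = 2^2 - 4(1)(-35) = 4 + 140 = 144.
sqrt(144) = 12, so x = (-2 ± 12)/2: x = 5 or x = -7.

x = -7, x = 4, x = 5


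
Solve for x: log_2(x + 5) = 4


Convert to exponential form: x + 5 = 2^4 = 16
x = 16 - 5 = 11
Check: log_2(11 + 5) = log_2(16) = log_2(16) = 4 ✓

x = 11


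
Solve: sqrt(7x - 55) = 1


Square both sides: 7x - 55 = 1^2 = 1
7x = 1 + 55 = 56
x = 8
Check: sqrt(7*8 - 55) = sqrt(1) = 1 ✓

x = 8


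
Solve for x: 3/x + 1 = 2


Subtract 1 from both sides: 3/x = 1
Multiply both sides by x: 3 = 1 * x
Divide by 1: x = 3

x = 3


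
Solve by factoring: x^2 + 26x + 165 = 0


We need two numbers that multiply to 165 and add to 26.
Those numbers are 15 and 11 (since 15 * 11 = 165 and 15 + 11 = 26).
So x^2 + 26x + 165 = (x + 15)(x + 11) = 0
Setting each factor to zero: x = -15 or x = -11

x = -15, x = -11


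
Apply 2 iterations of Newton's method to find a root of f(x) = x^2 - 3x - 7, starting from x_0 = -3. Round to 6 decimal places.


Newton's method: x_(n+1) = x_n - f(x_n)/f'(x_n)
f(x) = x^2 - 3x - 7
f'(x) = 2x - 3

Iteration 1:
  f(-3.000000) = 11.000000
  f'(-3.000000) = -9.000000
  x_1 = -3.000000 - (11.000000)/(-9.000000) = -1.777778

Iteration 2:
  f(-1.777778) = 1.493827
  f'(-1.777778) = -6.555556
  x_2 = -1.777778 - (1.493827)/(-6.555556) = -1.549906

x_2 = -1.549906


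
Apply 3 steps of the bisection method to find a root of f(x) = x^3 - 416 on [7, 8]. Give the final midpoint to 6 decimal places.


f(x) = x^3 - 416
f(7) = -73 < 0
f(8) = 96 > 0

Step 1: midpoint = (7.000000 + 8.000000)/2 = 7.500000
  f(7.500000) = 5.875000
  f(mid) > 0, so root is in [7.000000, 7.500000]

Step 2: midpoint = (7.000000 + 7.500000)/2 = 7.250000
  f(7.250000) = -34.921875
  f(mid) < 0, so root is in [7.250000, 7.500000]

Step 3: midpoint = (7.250000 + 7.500000)/2 = 7.375000
  f(7.375000) = -14.869141
  f(mid) < 0, so root is in [7.375000, 7.500000]

midpoint = 7.375000


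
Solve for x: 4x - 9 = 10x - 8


Starting with: 4x - 9 = 10x - 8
Move all x terms to left: (4 - 10)x = -8 + 9
Simplify: -6x = 1
Divide both sides by -6: x = -1/6

x = -1/6


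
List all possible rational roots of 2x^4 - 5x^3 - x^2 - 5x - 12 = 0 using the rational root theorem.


Rational root theorem: possible roots are ±p/q where:
  p divides the constant term (-12): p ∈ {1, 2, 3, 4, 6, 12}
  q divides the leading coefficient (2): q ∈ {1, 2}

All possible rational roots: -12, -6, -4, -3, -2, -3/2, -1, -1/2, 1/2, 1, 3/2, 2, 3, 4, 6, 12

-12, -6, -4, -3, -2, -3/2, -1, -1/2, 1/2, 1, 3/2, 2, 3, 4, 6, 12


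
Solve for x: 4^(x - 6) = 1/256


Express both sides with the same base.
1/256 = 4^(-4)
Since the bases match, equate exponents: x - 6 = -4
So x = -4 - (-6) = 2

x = 2


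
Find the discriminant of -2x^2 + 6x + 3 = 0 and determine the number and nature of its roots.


For ax^2 + bx + c = 0, discriminant D = b^2 - 4ac
Here a = -2, b = 6, c = 3
D = (6)^2 - 4(-2)(3) = 36 + 24 = 60

D = 60 > 0 but not a perfect square
The equation has 2 distinct real irrational roots.

Discriminant = 60, 2 distinct real irrational roots


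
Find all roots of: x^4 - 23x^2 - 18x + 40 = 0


Let p(x) = x^4 - 23x^2 - 18x + 40. By the rational root theorem (leading coefficient 1), any rational root is an integer divisor of 40: try ±1, ±2, ... in turn.
Test x = 1: value = 0 ✓, so (x - 1) is a factor.
Synthetic division by (x - 1): bring down 1; 1(1) + 0 = 1; 1(1) - 23 = -22; (-22)(1) - 18 = -40; (-40)(1) + 40 = 0 → quotient x^3 + x^2 - 22x - 40, remainder 0.
Continue with the quotient x^3 + x^2 - 22x - 40 (candidates must divide 40; re-test x = 1 first in case it repeats).
Test x = 1: value = -60 ≠ 0.
Test x = -1: value = -18 ≠ 0.
Test x = 2: value = -72 ≠ 0.
Test x = -2: value = 0 ✓, so (x + 2) is a factor.
Synthetic division by (x + 2): bring down 1; 1(-2) + 1 = -1; (-1)(-2) - 22 = -20; (-20)(-2) - 40 = 0 → quotient x^2 - x - 20, remainder 0.
Solve the quadratic x^2 - x - 20 = 0: discriminant = (-1)^2 - 4(1)(-20) = 1 + 80 = 81.
sqrt(81) = 9, so x = (1 ± 9)/2: x = 5 or x = -4.
Collecting all roots found:

x = -4, x = -2, x = 1, x = 5


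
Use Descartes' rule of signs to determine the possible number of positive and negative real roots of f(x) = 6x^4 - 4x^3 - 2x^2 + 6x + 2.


Descartes' rule of signs:

For positive roots, count sign changes in f(x) = 6x^4 - 4x^3 - 2x^2 + 6x + 2:
Signs of coefficients: +, -, -, +, +
Number of sign changes: 2
Possible positive real roots: 2, 0

For negative roots, examine f(-x) = 6x^4 + 4x^3 - 2x^2 - 6x + 2:
Signs of coefficients: +, +, -, -, +
Number of sign changes: 2
Possible negative real roots: 2, 0

Positive roots: 2 or 0; Negative roots: 2 or 0


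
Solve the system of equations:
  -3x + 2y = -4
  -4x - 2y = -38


Using Cramer's rule:
Determinant D = (-3)(-2) - (-4)(2) = 6 + 8 = 14
Dx = (-4)(-2) - (-38)(2) = 8 + 76 = 84
Dy = (-3)(-38) - (-4)(-4) = 114 - 16 = 98
x = Dx/D = 84/14 = 6
y = Dy/D = 98/14 = 7

x = 6, y = 7


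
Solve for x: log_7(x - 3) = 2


Convert to exponential form: x - 3 = 7^2 = 49
x = 49 + 3 = 52
Check: log_7(52 - 3) = log_7(49) = log_7(49) = 2 ✓

x = 52


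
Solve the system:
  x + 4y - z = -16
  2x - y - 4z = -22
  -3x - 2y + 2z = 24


Using Cramer's rule. Expand each determinant along the first row.
D  = 1*[(-1)*2 - (-4)*(-2)] - 4*[2*2 - (-4)*(-3)] + (-1)*[2*(-2) - (-1)*(-3)]
  = 1*(-10) - 4*(-8) + (-1)*(-7) = 29
Dx = (-16)*[(-1)*2 - (-4)*(-2)] - 4*[(-22)*2 - (-4)*24] + (-1)*[(-22)*(-2) - (-1)*24]
  = (-16)*(-10) - 4*(52) + (-1)*(68) = -116
Dy = 1*[(-22)*2 - (-4)*24] - (-16)*[2*2 - (-4)*(-3)] + (-1)*[2*24 - (-22)*(-3)]
  = 1*(52) - (-16)*(-8) + (-1)*(-18) = -58
Dz = 1*[(-1)*24 - (-22)*(-2)] - 4*[2*24 - (-22)*(-3)] + (-16)*[2*(-2) - (-1)*(-3)]
  = 1*(-68) - 4*(-18) + (-16)*(-7) = 116
x = Dx/D = -116/29 = -4, y = Dy/D = -58/29 = -2, z = Dz/D = 116/29 = 4
Check eq1: (1)(-4) + (4)(-2) + (-1)(4) = -16 = -16 ✓
Check eq2: (2)(-4) + (-1)(-2) + (-4)(4) = -22 = -22 ✓
Check eq3: (-3)(-4) + (-2)(-2) + (2)(4) = 24 = 24 ✓

x = -4, y = -2, z = 4


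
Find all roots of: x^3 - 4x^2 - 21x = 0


The constant term is 0, so x = 0 is a root. Factor out x:
  x^2 - 4x - 21 = 0
Solve the quadratic x^2 - 4x - 21 = 0: discriminant = (-4)^2 - 4(1)(-21) = 16 + 84 = 100.
sqrt(100) = 10, so x = (4 ± 10)/2: x = 7 or x = -3.
Collecting all roots found:

x = -3, x = 0, x = 7


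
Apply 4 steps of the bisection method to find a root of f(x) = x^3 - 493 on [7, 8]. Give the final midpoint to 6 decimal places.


f(x) = x^3 - 493
f(7) = -150 < 0
f(8) = 19 > 0

Step 1: midpoint = (7.000000 + 8.000000)/2 = 7.500000
  f(7.500000) = -71.125000
  f(mid) < 0, so root is in [7.500000, 8.000000]

Step 2: midpoint = (7.500000 + 8.000000)/2 = 7.750000
  f(7.750000) = -27.515625
  f(mid) < 0, so root is in [7.750000, 8.000000]

Step 3: midpoint = (7.750000 + 8.000000)/2 = 7.875000
  f(7.875000) = -4.626953
  f(mid) < 0, so root is in [7.875000, 8.000000]

Step 4: midpoint = (7.875000 + 8.000000)/2 = 7.937500
  f(7.937500) = 7.093506
  f(mid) > 0, so root is in [7.875000, 7.937500]

midpoint = 7.937500


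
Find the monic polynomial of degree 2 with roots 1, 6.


A monic polynomial with roots 1, 6 is:
p(x) = (x - 1)(x - 6)
After multiplying by (x - 1): x - 1
After multiplying by (x - 6): x^2 - 7x + 6

x^2 - 7x + 6


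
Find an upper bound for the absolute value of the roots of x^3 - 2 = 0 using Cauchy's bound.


Cauchy's bound: all roots r satisfy |r| <= 1 + max(|a_i/a_n|) for i = 0,...,n-1
where a_n is the leading coefficient.

Coefficients: [1, 0, 0, -2]
Leading coefficient a_n = 1
Ratios |a_i/a_n|: 0, 0, 2
Maximum ratio: 2
Cauchy's bound: |r| <= 1 + 2 = 3

Upper bound = 3


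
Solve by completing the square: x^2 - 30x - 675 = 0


Start: x^2 - 30x - 675 = 0
Move constant: x^2 - 30x = 675
Half of -30 is -15, squared is 225
Add 225 to both sides: x^2 - 30x + 225 = 900
(x - 15)^2 = 900
x - 15 = ±30
x = 15 + 30 = 45 or x = 15 - 30 = -15

x = -15, x = 45


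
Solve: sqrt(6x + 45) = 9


Square both sides: 6x + 45 = 9^2 = 81
6x = 81 - 45 = 36
x = 6
Check: sqrt(6*6 + 45) = sqrt(81) = 9 ✓

x = 6


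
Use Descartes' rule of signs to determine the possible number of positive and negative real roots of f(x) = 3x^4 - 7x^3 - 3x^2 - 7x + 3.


Descartes' rule of signs:

For positive roots, count sign changes in f(x) = 3x^4 - 7x^3 - 3x^2 - 7x + 3:
Signs of coefficients: +, -, -, -, +
Number of sign changes: 2
Possible positive real roots: 2, 0

For negative roots, examine f(-x) = 3x^4 + 7x^3 - 3x^2 + 7x + 3:
Signs of coefficients: +, +, -, +, +
Number of sign changes: 2
Possible negative real roots: 2, 0

Positive roots: 2 or 0; Negative roots: 2 or 0


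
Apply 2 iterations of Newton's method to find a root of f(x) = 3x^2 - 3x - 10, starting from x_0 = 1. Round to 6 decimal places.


Newton's method: x_(n+1) = x_n - f(x_n)/f'(x_n)
f(x) = 3x^2 - 3x - 10
f'(x) = 6x - 3

Iteration 1:
  f(1.000000) = -10.000000
  f'(1.000000) = 3.000000
  x_1 = 1.000000 - (-10.000000)/(3.000000) = 4.333333

Iteration 2:
  f(4.333333) = 33.333333
  f'(4.333333) = 23.000000
  x_2 = 4.333333 - (33.333333)/(23.000000) = 2.884058

x_2 = 2.884058


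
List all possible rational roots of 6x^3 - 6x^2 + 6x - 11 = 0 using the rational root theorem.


Rational root theorem: possible roots are ±p/q where:
  p divides the constant term (-11): p ∈ {1, 11}
  q divides the leading coefficient (6): q ∈ {1, 2, 3, 6}

All possible rational roots: -11, -11/2, -11/3, -11/6, -1, -1/2, -1/3, -1/6, 1/6, 1/3, 1/2, 1, 11/6, 11/3, 11/2, 11

-11, -11/2, -11/3, -11/6, -1, -1/2, -1/3, -1/6, 1/6, 1/3, 1/2, 1, 11/6, 11/3, 11/2, 11


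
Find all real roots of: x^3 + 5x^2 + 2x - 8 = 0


Let p(x) = x^3 + 5x^2 + 2x - 8. By the rational root theorem (leading coefficient 1), any rational root is an integer divisor of 8: try ±1, ±2, ... in turn.
Test x = 1: value = 0 ✓, so (x - 1) is a factor.
Synthetic division by (x - 1): bring down 1; 1(1) + 5 = 6; 6(1) + 2 = 8; 8(1) - 8 = 0 → quotient x^2 + 6x + 8, remainder 0.
Solve the quadratic x^2 + 6x + 8 = 0: discriminant = 6^2 - 4(1)(8) = 36 - 32 = 4.
sqrt(4) = 2, so x = (-6 ± 2)/2: x = -2 or x = -4.

x = -4, x = -2, x = 1


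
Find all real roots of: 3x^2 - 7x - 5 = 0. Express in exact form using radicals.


Using the quadratic formula: x = (-b ± sqrt(b^2 - 4ac)) / (2a)
Here a = 3, b = -7, c = -5
Discriminant = b^2 - 4ac = (-7)^2 - 4(3)(-5) = 49 + 60 = 109
Since discriminant = 109 > 0, there are two real roots.
x = (7 ± sqrt(109)) / 6
Numerically: x ≈ 2.9067 or x ≈ -0.5734

x = (7 + sqrt(109)) / 6 or x = (7 - sqrt(109)) / 6


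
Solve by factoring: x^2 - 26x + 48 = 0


We need two numbers that multiply to 48 and add to -26.
Those numbers are -24 and -2 (since (-24) * (-2) = 48 and (-24) + (-2) = -26).
So x^2 - 26x + 48 = (x - 24)(x - 2) = 0
Setting each factor to zero: x = 24 or x = 2

x = 2, x = 24


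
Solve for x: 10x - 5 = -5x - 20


Starting with: 10x - 5 = -5x - 20
Move all x terms to left: (10 + 5)x = -20 + 5
Simplify: 15x = -15
Divide both sides by 15: x = -1

x = -1


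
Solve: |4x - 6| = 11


An absolute value equation |expr| = 11 gives two cases:
Case 1: 4x - 6 = 11
  4x = 17, so x = 17/4
Case 2: 4x - 6 = -11
  4x = -5, so x = -5/4

x = -5/4, x = 17/4


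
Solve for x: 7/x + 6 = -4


Subtract 6 from both sides: 7/x = -10
Multiply both sides by x: 7 = -10 * x
Divide by -10: x = -7/10

x = -7/10


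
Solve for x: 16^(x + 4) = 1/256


Express both sides with the same base.
1/256 = 16^(-2)
Since the bases match, equate exponents: x + 4 = -2
So x = -2 - (4) = -6

x = -6


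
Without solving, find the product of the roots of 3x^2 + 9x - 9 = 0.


By Vieta's formulas for ax^2 + bx + c = 0:
  Sum of roots = -b/a
  Product of roots = c/a

Here a = 3, b = 9, c = -9
Sum = -(9)/3 = -3
Product = -9/3 = -3

Product = -3


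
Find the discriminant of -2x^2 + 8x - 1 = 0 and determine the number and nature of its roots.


For ax^2 + bx + c = 0, discriminant D = b^2 - 4ac
Here a = -2, b = 8, c = -1
D = (8)^2 - 4(-2)(-1) = 64 - 8 = 56

D = 56 > 0 but not a perfect square
The equation has 2 distinct real irrational roots.

Discriminant = 56, 2 distinct real irrational roots


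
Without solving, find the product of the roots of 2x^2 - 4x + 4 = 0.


By Vieta's formulas for ax^2 + bx + c = 0:
  Sum of roots = -b/a
  Product of roots = c/a

Here a = 2, b = -4, c = 4
Sum = -(-4)/2 = 2
Product = 4/2 = 2

Product = 2


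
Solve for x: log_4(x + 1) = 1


Convert to exponential form: x + 1 = 4^1 = 4
x = 4 - 1 = 3
Check: log_4(3 + 1) = log_4(4) = log_4(4) = 1 ✓

x = 3


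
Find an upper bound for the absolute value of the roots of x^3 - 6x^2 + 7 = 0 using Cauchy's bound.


Cauchy's bound: all roots r satisfy |r| <= 1 + max(|a_i/a_n|) for i = 0,...,n-1
where a_n is the leading coefficient.

Coefficients: [1, -6, 0, 7]
Leading coefficient a_n = 1
Ratios |a_i/a_n|: 6, 0, 7
Maximum ratio: 7
Cauchy's bound: |r| <= 1 + 7 = 8

Upper bound = 8


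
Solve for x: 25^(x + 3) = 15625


Express both sides with the same base.
15625 = 25^3
Since the bases match, equate exponents: x + 3 = 3
So x = 3 - (3) = 0

x = 0


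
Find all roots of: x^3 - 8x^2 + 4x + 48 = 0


Let p(x) = x^3 - 8x^2 + 4x + 48. By the rational root theorem (leading coefficient 1), any rational root is an integer divisor of 48: try ±1, ±2, ... in turn.
Test x = 1: value = 45 ≠ 0.
Test x = -1: value = 35 ≠ 0.
Test x = 2: value = 32 ≠ 0.
Test x = -2: value = 0 ✓, so (x + 2) is a factor.
Synthetic division by (x + 2): bring down 1; 1(-2) - 8 = -10; (-10)(-2) + 4 = 24; 24(-2) + 48 = 0 → quotient x^2 - 10x + 24, remainder 0.
Solve the quadratic x^2 - 10x + 24 = 0: discriminant = (-10)^2 - 4(1)(24) = 100 - 96 = 4.
sqrt(4) = 2, so x = (10 ± 2)/2: x = 6 or x = 4.
Collecting all roots found:

x = -2, x = 4, x = 6


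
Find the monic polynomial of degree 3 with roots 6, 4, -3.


A monic polynomial with roots 6, 4, -3 is:
p(x) = (x - 6)(x - 4)(x + 3)
After multiplying by (x - 6): x - 6
After multiplying by (x - 4): x^2 - 10x + 24
After multiplying by (x + 3): x^3 - 7x^2 - 6x + 72

x^3 - 7x^2 - 6x + 72


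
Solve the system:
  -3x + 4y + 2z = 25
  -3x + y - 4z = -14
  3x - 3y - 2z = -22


Using Cramer's rule. Expand each determinant along the first row.
D  = (-3)*[1*(-2) - (-4)*(-3)] - 4*[(-3)*(-2) - (-4)*3] + 2*[(-3)*(-3) - 1*3]
  = (-3)*(-14) - 4*(18) + 2*(6) = -18
Dx = 25*[1*(-2) - (-4)*(-3)] - 4*[(-14)*(-2) - (-4)*(-22)] + 2*[(-14)*(-3) - 1*(-22)]
  = 25*(-14) - 4*(-60) + 2*(64) = 18
Dy = (-3)*[(-14)*(-2) - (-4)*(-22)] - 25*[(-3)*(-2) - (-4)*3] + 2*[(-3)*(-22) - (-14)*3]
  = (-3)*(-60) - 25*(18) + 2*(108) = -54
Dz = (-3)*[1*(-22) - (-14)*(-3)] - 4*[(-3)*(-22) - (-14)*3] + 25*[(-3)*(-3) - 1*3]
  = (-3)*(-64) - 4*(108) + 25*(6) = -90
x = Dx/D = 18/-18 = -1, y = Dy/D = -54/-18 = 3, z = Dz/D = -90/-18 = 5
Check eq1: (-3)(-1) + (4)(3) + (2)(5) = 25 = 25 ✓
Check eq2: (-3)(-1) + (1)(3) + (-4)(5) = -14 = -14 ✓
Check eq3: (3)(-1) + (-3)(3) + (-2)(5) = -22 = -22 ✓

x = -1, y = 3, z = 5


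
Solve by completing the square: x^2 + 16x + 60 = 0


Start: x^2 + 16x + 60 = 0
Move constant: x^2 + 16x = -60
Half of 16 is 8, squared is 64
Add 64 to both sides: x^2 + 16x + 64 = 4
(x + 8)^2 = 4
x + 8 = ±2
x = -8 + 2 = -6 or x = -8 - 2 = -10

x = -10, x = -6


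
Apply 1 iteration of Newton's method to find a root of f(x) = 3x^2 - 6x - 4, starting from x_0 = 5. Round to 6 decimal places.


Newton's method: x_(n+1) = x_n - f(x_n)/f'(x_n)
f(x) = 3x^2 - 6x - 4
f'(x) = 6x - 6

Iteration 1:
  f(5.000000) = 41.000000
  f'(5.000000) = 24.000000
  x_1 = 5.000000 - (41.000000)/(24.000000) = 3.291667

x_1 = 3.291667


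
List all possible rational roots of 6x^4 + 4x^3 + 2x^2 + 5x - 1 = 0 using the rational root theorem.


Rational root theorem: possible roots are ±p/q where:
  p divides the constant term (-1): p ∈ {1}
  q divides the leading coefficient (6): q ∈ {1, 2, 3, 6}

All possible rational roots: -1, -1/2, -1/3, -1/6, 1/6, 1/3, 1/2, 1

-1, -1/2, -1/3, -1/6, 1/6, 1/3, 1/2, 1


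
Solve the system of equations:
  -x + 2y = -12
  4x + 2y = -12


Using Cramer's rule:
Determinant D = (-1)(2) - (4)(2) = -2 - 8 = -10
Dx = (-12)(2) - (-12)(2) = -24 + 24 = 0
Dy = (-1)(-12) - (4)(-12) = 12 + 48 = 60
x = Dx/D = 0/-10 = 0
y = Dy/D = 60/-10 = -6

x = 0, y = -6


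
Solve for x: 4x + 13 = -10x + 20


Starting with: 4x + 13 = -10x + 20
Move all x terms to left: (4 + 10)x = 20 - 13
Simplify: 14x = 7
Divide both sides by 14: x = 1/2

x = 1/2


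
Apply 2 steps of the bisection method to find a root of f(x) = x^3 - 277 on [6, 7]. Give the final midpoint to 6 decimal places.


f(x) = x^3 - 277
f(6) = -61 < 0
f(7) = 66 > 0

Step 1: midpoint = (6.000000 + 7.000000)/2 = 6.500000
  f(6.500000) = -2.375000
  f(mid) < 0, so root is in [6.500000, 7.000000]

Step 2: midpoint = (6.500000 + 7.000000)/2 = 6.750000
  f(6.750000) = 30.546875
  f(mid) > 0, so root is in [6.500000, 6.750000]

midpoint = 6.750000


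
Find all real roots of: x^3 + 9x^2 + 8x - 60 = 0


Let p(x) = x^3 + 9x^2 + 8x - 60. By the rational root theorem (leading coefficient 1), any rational root is an integer divisor of 60: try ±1, ±2, ... in turn.
Test x = 1: value = -42 ≠ 0.
Test x = -1: value = -60 ≠ 0.
Test x = 2: value = 0 ✓, so (x - 2) is a factor.
Synthetic division by (x - 2): bring down 1; 1(2) + 9 = 11; 11(2) + 8 = 30; 30(2) - 60 = 0 → quotient x^2 + 11x + 30, remainder 0.
Solve the quadratic x^2 + 11x + 30 = 0: discriminant = 11^2 - 4(1)(30) = 121 - 120 = 1.
sqrt(1) = 1, so x = (-11 ± 1)/2: x = -5 or x = -6.

x = -6, x = -5, x = 2


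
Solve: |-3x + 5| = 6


An absolute value equation |expr| = 6 gives two cases:
Case 1: -3x + 5 = 6
  -3x = 1, so x = -1/3
Case 2: -3x + 5 = -6
  -3x = -11, so x = 11/3

x = -1/3, x = 11/3


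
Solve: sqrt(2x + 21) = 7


Square both sides: 2x + 21 = 7^2 = 49
2x = 49 - 21 = 28
x = 14
Check: sqrt(2*14 + 21) = sqrt(49) = 7 ✓

x = 14


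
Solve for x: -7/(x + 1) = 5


Multiply both sides by (x + 1): -7 = 5(x + 1)
Distribute: -7 = 5x + 5
5x = -7 - 5 = -12
x = -12/5

x = -12/5


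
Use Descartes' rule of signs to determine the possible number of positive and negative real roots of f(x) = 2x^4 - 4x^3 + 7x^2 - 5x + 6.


Descartes' rule of signs:

For positive roots, count sign changes in f(x) = 2x^4 - 4x^3 + 7x^2 - 5x + 6:
Signs of coefficients: +, -, +, -, +
Number of sign changes: 4
Possible positive real roots: 4, 2, 0

For negative roots, examine f(-x) = 2x^4 + 4x^3 + 7x^2 + 5x + 6:
Signs of coefficients: +, +, +, +, +
Number of sign changes: 0
Possible negative real roots: 0

Positive roots: 4 or 2 or 0; Negative roots: 0


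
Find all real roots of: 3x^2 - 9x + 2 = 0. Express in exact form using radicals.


Using the quadratic formula: x = (-b ± sqrt(b^2 - 4ac)) / (2a)
Here a = 3, b = -9, c = 2
Discriminant = b^2 - 4ac = (-9)^2 - 4(3)(2) = 81 - 24 = 57
Since discriminant = 57 > 0, there are two real roots.
x = (9 ± sqrt(57)) / 6
Numerically: x ≈ 2.7583 or x ≈ 0.2417

x = (9 + sqrt(57)) / 6 or x = (9 - sqrt(57)) / 6


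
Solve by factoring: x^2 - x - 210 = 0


We need two numbers that multiply to -210 and add to -1.
Those numbers are -15 and 14 (since (-15) * 14 = -210 and (-15) + 14 = -1).
So x^2 - x - 210 = (x - 15)(x + 14) = 0
Setting each factor to zero: x = 15 or x = -14

x = -14, x = 15


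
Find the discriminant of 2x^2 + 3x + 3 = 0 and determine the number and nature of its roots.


For ax^2 + bx + c = 0, discriminant D = b^2 - 4ac
Here a = 2, b = 3, c = 3
D = (3)^2 - 4(2)(3) = 9 - 24 = -15

D = -15 < 0
The equation has no real roots (2 complex conjugate roots).

Discriminant = -15, no real roots (2 complex conjugate roots)


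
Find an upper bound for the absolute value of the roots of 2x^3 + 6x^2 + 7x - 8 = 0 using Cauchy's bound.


Cauchy's bound: all roots r satisfy |r| <= 1 + max(|a_i/a_n|) for i = 0,...,n-1
where a_n is the leading coefficient.

Coefficients: [2, 6, 7, -8]
Leading coefficient a_n = 2
Ratios |a_i/a_n|: 3, 7/2, 4
Maximum ratio: 4
Cauchy's bound: |r| <= 1 + 4 = 5

Upper bound = 5


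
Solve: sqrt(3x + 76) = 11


Square both sides: 3x + 76 = 11^2 = 121
3x = 121 - 76 = 45
x = 15
Check: sqrt(3*15 + 76) = sqrt(121) = 11 ✓

x = 15


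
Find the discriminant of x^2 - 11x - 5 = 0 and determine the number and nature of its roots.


For ax^2 + bx + c = 0, discriminant D = b^2 - 4ac
Here a = 1, b = -11, c = -5
D = (-11)^2 - 4(1)(-5) = 121 + 20 = 141

D = 141 > 0 but not a perfect square
The equation has 2 distinct real irrational roots.

Discriminant = 141, 2 distinct real irrational roots


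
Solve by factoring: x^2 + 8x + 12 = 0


We need two numbers that multiply to 12 and add to 8.
Those numbers are 2 and 6 (since 2 * 6 = 12 and 2 + 6 = 8).
So x^2 + 8x + 12 = (x + 2)(x + 6) = 0
Setting each factor to zero: x = -2 or x = -6

x = -6, x = -2


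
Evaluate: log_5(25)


We need the exponent such that 5^? = 25
5^2 = 25
Therefore log_5(25) = 2

2


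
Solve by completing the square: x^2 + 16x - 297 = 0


Start: x^2 + 16x - 297 = 0
Move constant: x^2 + 16x = 297
Half of 16 is 8, squared is 64
Add 64 to both sides: x^2 + 16x + 64 = 361
(x + 8)^2 = 361
x + 8 = ±19
x = -8 + 19 = 11 or x = -8 - 19 = -27

x = -27, x = 11


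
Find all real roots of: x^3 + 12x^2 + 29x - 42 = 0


Let p(x) = x^3 + 12x^2 + 29x - 42. By the rational root theorem (leading coefficient 1), any rational root is an integer divisor of 42: try ±1, ±2, ... in turn.
Test x = 1: value = 0 ✓, so (x - 1) is a factor.
Synthetic division by (x - 1): bring down 1; 1(1) + 12 = 13; 13(1) + 29 = 42; 42(1) - 42 = 0 → quotient x^2 + 13x + 42, remainder 0.
Solve the quadratic x^2 + 13x + 42 = 0: discriminant = 13^2 - 4(1)(42) = 169 - 168 = 1.
sqrt(1) = 1, so x = (-13 ± 1)/2: x = -6 or x = -7.

x = -7, x = -6, x = 1


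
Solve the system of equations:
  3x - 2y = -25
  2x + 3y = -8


Using Cramer's rule:
Determinant D = (3)(3) - (2)(-2) = 9 + 4 = 13
Dx = (-25)(3) - (-8)(-2) = -75 - 16 = -91
Dy = (3)(-8) - (2)(-25) = -24 + 50 = 26
x = Dx/D = -91/13 = -7
y = Dy/D = 26/13 = 2

x = -7, y = 2


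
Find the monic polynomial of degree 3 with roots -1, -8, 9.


A monic polynomial with roots -1, -8, 9 is:
p(x) = (x + 1)(x + 8)(x - 9)
After multiplying by (x + 1): x + 1
After multiplying by (x + 8): x^2 + 9x + 8
After multiplying by (x - 9): x^3 - 73x - 72

x^3 - 73x - 72


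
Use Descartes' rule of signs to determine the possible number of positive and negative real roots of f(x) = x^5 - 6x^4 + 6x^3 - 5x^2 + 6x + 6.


Descartes' rule of signs:

For positive roots, count sign changes in f(x) = x^5 - 6x^4 + 6x^3 - 5x^2 + 6x + 6:
Signs of coefficients: +, -, +, -, +, +
Number of sign changes: 4
Possible positive real roots: 4, 2, 0

For negative roots, examine f(-x) = -x^5 - 6x^4 - 6x^3 - 5x^2 - 6x + 6:
Signs of coefficients: -, -, -, -, -, +
Number of sign changes: 1
Possible negative real roots: 1

Positive roots: 4 or 2 or 0; Negative roots: 1


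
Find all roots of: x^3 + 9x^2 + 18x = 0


The constant term is 0, so x = 0 is a root. Factor out x:
  x^2 + 9x + 18 = 0
Solve the quadratic x^2 + 9x + 18 = 0: discriminant = 9^2 - 4(1)(18) = 81 - 72 = 9.
sqrt(9) = 3, so x = (-9 ± 3)/2: x = -3 or x = -6.
Collecting all roots found:

x = -6, x = -3, x = 0


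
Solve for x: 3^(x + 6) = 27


Express both sides with the same base.
27 = 3^3
Since the bases match, equate exponents: x + 6 = 3
So x = 3 - (6) = -3

x = -3


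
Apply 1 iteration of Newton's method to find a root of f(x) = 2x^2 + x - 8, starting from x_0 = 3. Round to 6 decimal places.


Newton's method: x_(n+1) = x_n - f(x_n)/f'(x_n)
f(x) = 2x^2 + x - 8
f'(x) = 4x + 1

Iteration 1:
  f(3.000000) = 13.000000
  f'(3.000000) = 13.000000
  x_1 = 3.000000 - (13.000000)/(13.000000) = 2.000000

x_1 = 2.000000


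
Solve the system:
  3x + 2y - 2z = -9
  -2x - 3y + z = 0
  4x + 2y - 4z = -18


Using Cramer's rule. Expand each determinant along the first row.
D  = 3*[(-3)*(-4) - 1*2] - 2*[(-2)*(-4) - 1*4] + (-2)*[(-2)*2 - (-3)*4]
  = 3*(10) - 2*(4) + (-2)*(8) = 6
Dx = (-9)*[(-3)*(-4) - 1*2] - 2*[0*(-4) - 1*(-18)] + (-2)*[0*2 - (-3)*(-18)]
  = (-9)*(10) - 2*(18) + (-2)*(-54) = -18
Dy = 3*[0*(-4) - 1*(-18)] - (-9)*[(-2)*(-4) - 1*4] + (-2)*[(-2)*(-18) - 0*4]
  = 3*(18) - (-9)*(4) + (-2)*(36) = 18
Dz = 3*[(-3)*(-18) - 0*2] - 2*[(-2)*(-18) - 0*4] + (-9)*[(-2)*2 - (-3)*4]
  = 3*(54) - 2*(36) + (-9)*(8) = 18
x = Dx/D = -18/6 = -3, y = Dy/D = 18/6 = 3, z = Dz/D = 18/6 = 3
Check eq1: (3)(-3) + (2)(3) + (-2)(3) = -9 = -9 ✓
Check eq2: (-2)(-3) + (-3)(3) + (1)(3) = 0 = 0 ✓
Check eq3: (4)(-3) + (2)(3) + (-4)(3) = -18 = -18 ✓

x = -3, y = 3, z = 3
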